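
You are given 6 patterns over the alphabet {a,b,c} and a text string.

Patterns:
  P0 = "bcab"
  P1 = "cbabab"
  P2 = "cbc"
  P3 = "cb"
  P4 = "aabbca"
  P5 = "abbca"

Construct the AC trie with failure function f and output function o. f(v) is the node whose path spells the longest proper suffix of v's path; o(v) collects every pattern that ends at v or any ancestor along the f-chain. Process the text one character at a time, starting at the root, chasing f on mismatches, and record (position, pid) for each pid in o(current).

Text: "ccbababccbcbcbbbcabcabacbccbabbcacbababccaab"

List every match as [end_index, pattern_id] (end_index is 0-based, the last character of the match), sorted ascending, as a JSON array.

Construct AC machine:
Trie (insert patterns):
  0='ε' goto a→12 b→1 c→5
  1='b' goto c→2
  2='bc' goto a→3
  3='bca' goto b→4
  4='bcab' goto ·  [P0 ends]
  5='c' goto b→6
  6='cb' goto a→7 c→11  [P3 ends]
  7='cba' goto b→8
  8='cbab' goto a→9
  9='cbaba' goto b→10
  10='cbabab' goto ·  [P1 ends]
  11='cbc' goto ·  [P2 ends]
  12='a' goto a→13 b→18
  13='aa' goto b→14
  14='aab' goto b→15
  15='aabb' goto c→16
  16='aabbc' goto a→17
  17='aabbca' goto ·  [P4 ends]
  18='ab' goto b→19
  19='abb' goto c→20
  20='abbc' goto a→21
  21='abbca' goto ·  [P5 ends]

BFS fail/out derivation:
  fail(1) 'b': from fail(0)=0 chase 'b': 0 ⇒ 0;  out=∅∪out(0)=∅
  fail(5) 'c': from fail(0)=0 chase 'c': 0 ⇒ 0;  out=∅∪out(0)=∅
  fail(12) 'a': from fail(0)=0 chase 'a': 0 ⇒ 0;  out=∅∪out(0)=∅
  fail(2) 'bc': from fail(1)=0 chase 'c': 0 ⇒ 5;  out=∅∪out(5)=∅
  fail(6) 'cb': from fail(5)=0 chase 'b': 0 ⇒ 1;  out={3}∪out(1)={3}
  fail(13) 'aa': from fail(12)=0 chase 'a': 0 ⇒ 12;  out=∅∪out(12)=∅
  fail(18) 'ab': from fail(12)=0 chase 'b': 0 ⇒ 1;  out=∅∪out(1)=∅
  fail(3) 'bca': from fail(2)=5 chase 'a': 5→0 ⇒ 12;  out=∅∪out(12)=∅
  fail(7) 'cba': from fail(6)=1 chase 'a': 1→0 ⇒ 12;  out=∅∪out(12)=∅
  fail(11) 'cbc': from fail(6)=1 chase 'c': 1 ⇒ 2;  out={2}∪out(2)={2}
  fail(14) 'aab': from fail(13)=12 chase 'b': 12 ⇒ 18;  out=∅∪out(18)=∅
  fail(19) 'abb': from fail(18)=1 chase 'b': 1→0 ⇒ 1;  out=∅∪out(1)=∅
  fail(4) 'bcab': from fail(3)=12 chase 'b': 12 ⇒ 18;  out={0}∪out(18)={0}
  fail(8) 'cbab': from fail(7)=12 chase 'b': 12 ⇒ 18;  out=∅∪out(18)=∅
  fail(15) 'aabb': from fail(14)=18 chase 'b': 18 ⇒ 19;  out=∅∪out(19)=∅
  fail(20) 'abbc': from fail(19)=1 chase 'c': 1 ⇒ 2;  out=∅∪out(2)=∅
  fail(9) 'cbaba': from fail(8)=18 chase 'a': 18→1→0 ⇒ 12;  out=∅∪out(12)=∅
  fail(16) 'aabbc': from fail(15)=19 chase 'c': 19 ⇒ 20;  out=∅∪out(20)=∅
  fail(21) 'abbca': from fail(20)=2 chase 'a': 2 ⇒ 3;  out={5}∪out(3)={5}
  fail(10) 'cbabab': from fail(9)=12 chase 'b': 12 ⇒ 18;  out={1}∪out(18)={1}
  fail(17) 'aabbca': from fail(16)=20 chase 'a': 20 ⇒ 21;  out={4}∪out(21)={4,5}

Scan:
i=0 'c': node 0→5
i=1 'c': node 5→5 ·f
i=2 'b': node 5→6  emit P3@[1:2]
i=3 'a': node 6→7
i=4 'b': node 7→8
i=5 'a': node 8→9
i=6 'b': node 9→10  emit P1@[1:6]
i=7 'c': node 10→2 ·f
i=8 'c': node 2→5 ·f
i=9 'b': node 5→6  emit P3@[8:9]
i=10 'c': node 6→11  emit P2@[8:10]
i=11 'b': node 11→6 ·f  emit P3@[10:11]
i=12 'c': node 6→11  emit P2@[10:12]
i=13 'b': node 11→6 ·f  emit P3@[12:13]
i=14 'b': node 6→1 ·f
i=15 'b': node 1→1 ·f
i=16 'c': node 1→2
i=17 'a': node 2→3
i=18 'b': node 3→4  emit P0@[15:18]
i=19 'c': node 4→2 ·f
i=20 'a': node 2→3
i=21 'b': node 3→4  emit P0@[18:21]
i=22 'a': node 4→12 ·f
i=23 'c': node 12→5 ·f
i=24 'b': node 5→6  emit P3@[23:24]
i=25 'c': node 6→11  emit P2@[23:25]
i=26 'c': node 11→5 ·f
i=27 'b': node 5→6  emit P3@[26:27]
i=28 'a': node 6→7
i=29 'b': node 7→8
i=30 'b': node 8→19 ·f
i=31 'c': node 19→20
i=32 'a': node 20→21  emit P5@[28:32]
i=33 'c': node 21→5 ·f
i=34 'b': node 5→6  emit P3@[33:34]
i=35 'a': node 6→7
i=36 'b': node 7→8
i=37 'a': node 8→9
i=38 'b': node 9→10  emit P1@[33:38]
i=39 'c': node 10→2 ·f
i=40 'c': node 2→5 ·f
i=41 'a': node 5→12 ·f
i=42 'a': node 12→13
i=43 'b': node 13→14

Result: [[2,3],[6,1],[9,3],[10,2],[11,3],[12,2],[13,3],[18,0],[21,0],[24,3],[25,2],[27,3],[32,5],[34,3],[38,1]]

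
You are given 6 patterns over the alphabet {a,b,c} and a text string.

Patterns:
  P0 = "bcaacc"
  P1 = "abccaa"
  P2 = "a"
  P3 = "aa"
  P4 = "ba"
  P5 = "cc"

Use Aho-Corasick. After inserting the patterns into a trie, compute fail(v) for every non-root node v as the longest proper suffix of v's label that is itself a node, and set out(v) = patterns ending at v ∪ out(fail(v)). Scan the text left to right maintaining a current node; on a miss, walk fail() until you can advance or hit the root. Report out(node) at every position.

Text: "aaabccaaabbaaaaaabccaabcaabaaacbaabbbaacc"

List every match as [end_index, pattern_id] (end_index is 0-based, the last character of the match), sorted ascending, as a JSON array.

Build:
Trie nodes:
  0='ε' goto a→7 b→1 c→15
  1='b' goto a→14 c→2
  2='bc' goto a→3
  3='bca' goto a→4
  4='bcaa' goto c→5
  5='bcaac' goto c→6
  6='bcaacc' goto ·  ←P0
  7='a' goto a→13 b→8  ←P2
  8='ab' goto c→9
  9='abc' goto c→10
  10='abcc' goto a→11
  11='abcca' goto a→12
  12='abccaa' goto ·  ←P1
  13='aa' goto ·  ←P3
  14='ba' goto ·  ←P4
  15='c' goto c→16
  16='cc' goto ·  ←P5

Failure links (BFS by depth):
  fail(1) 'b': from fail(0)=0 chase 'b': 0 ⇒ 0;  out=∅∪out(0)=∅
  fail(7) 'a': from fail(0)=0 chase 'a': 0 ⇒ 0;  out={2}∪out(0)={2}
  fail(15) 'c': from fail(0)=0 chase 'c': 0 ⇒ 0;  out=∅∪out(0)=∅
  fail(2) 'bc': from fail(1)=0 chase 'c': 0 ⇒ 15;  out=∅∪out(15)=∅
  fail(8) 'ab': from fail(7)=0 chase 'b': 0 ⇒ 1;  out=∅∪out(1)=∅
  fail(13) 'aa': from fail(7)=0 chase 'a': 0 ⇒ 7;  out={3}∪out(7)={2,3}
  fail(14) 'ba': from fail(1)=0 chase 'a': 0 ⇒ 7;  out={4}∪out(7)={2,4}
  fail(16) 'cc': from fail(15)=0 chase 'c': 0 ⇒ 15;  out={5}∪out(15)={5}
  fail(3) 'bca': from fail(2)=15 chase 'a': 15→0 ⇒ 7;  out=∅∪out(7)={2}
  fail(9) 'abc': from fail(8)=1 chase 'c': 1 ⇒ 2;  out=∅∪out(2)=∅
  fail(4) 'bcaa': from fail(3)=7 chase 'a': 7 ⇒ 13;  out=∅∪out(13)={2,3}
  fail(10) 'abcc': from fail(9)=2 chase 'c': 2→15 ⇒ 16;  out=∅∪out(16)={5}
  fail(5) 'bcaac': from fail(4)=13 chase 'c': 13→7→0 ⇒ 15;  out=∅∪out(15)=∅
  fail(11) 'abcca': from fail(10)=16 chase 'a': 16→15→0 ⇒ 7;  out=∅∪out(7)={2}
  fail(6) 'bcaacc': from fail(5)=15 chase 'c': 15 ⇒ 16;  out={0}∪out(16)={0,5}
  fail(12) 'abccaa': from fail(11)=7 chase 'a': 7 ⇒ 13;  out={1}∪out(13)={1,2,3}

Text stream:
[0] read 'a'  n0⇒n7  → match P2@[0:0]
[1] read 'a'  n7⇒n13  → match P2@[1:1],P3@[0:1]
[2] read 'a'  n13⇒n13 ·f  → match P2@[2:2],P3@[1:2]
[3] read 'b'  n13⇒n8 ·f
[4] read 'c'  n8⇒n9
[5] read 'c'  n9⇒n10  → match P5@[4:5]
[6] read 'a'  n10⇒n11  → match P2@[6:6]
[7] read 'a'  n11⇒n12  → match P1@[2:7],P2@[7:7],P3@[6:7]
[8] read 'a'  n12⇒n13 ·f  → match P2@[8:8],P3@[7:8]
[9] read 'b'  n13⇒n8 ·f
[10] read 'b'  n8⇒n1 ·f
[11] read 'a'  n1⇒n14  → match P2@[11:11],P4@[10:11]
[12] read 'a'  n14⇒n13 ·f  → match P2@[12:12],P3@[11:12]
[13] read 'a'  n13⇒n13 ·f  → match P2@[13:13],P3@[12:13]
[14] read 'a'  n13⇒n13 ·f  → match P2@[14:14],P3@[13:14]
[15] read 'a'  n13⇒n13 ·f  → match P2@[15:15],P3@[14:15]
[16] read 'a'  n13⇒n13 ·f  → match P2@[16:16],P3@[15:16]
[17] read 'b'  n13⇒n8 ·f
[18] read 'c'  n8⇒n9
[19] read 'c'  n9⇒n10  → match P5@[18:19]
[20] read 'a'  n10⇒n11  → match P2@[20:20]
[21] read 'a'  n11⇒n12  → match P1@[16:21],P2@[21:21],P3@[20:21]
[22] read 'b'  n12⇒n8 ·f
[23] read 'c'  n8⇒n9
[24] read 'a'  n9⇒n3 ·f  → match P2@[24:24]
[25] read 'a'  n3⇒n4  → match P2@[25:25],P3@[24:25]
[26] read 'b'  n4⇒n8 ·f
[27] read 'a'  n8⇒n14 ·f  → match P2@[27:27],P4@[26:27]
[28] read 'a'  n14⇒n13 ·f  → match P2@[28:28],P3@[27:28]
[29] read 'a'  n13⇒n13 ·f  → match P2@[29:29],P3@[28:29]
[30] read 'c'  n13⇒n15 ·f
[31] read 'b'  n15⇒n1 ·f
[32] read 'a'  n1⇒n14  → match P2@[32:32],P4@[31:32]
[33] read 'a'  n14⇒n13 ·f  → match P2@[33:33],P3@[32:33]
[34] read 'b'  n13⇒n8 ·f
[35] read 'b'  n8⇒n1 ·f
[36] read 'b'  n1⇒n1 ·f
[37] read 'a'  n1⇒n14  → match P2@[37:37],P4@[36:37]
[38] read 'a'  n14⇒n13 ·f  → match P2@[38:38],P3@[37:38]
[39] read 'c'  n13⇒n15 ·f
[40] read 'c'  n15⇒n16  → match P5@[39:40]

Result: [[0,2],[1,2],[1,3],[2,2],[2,3],[5,5],[6,2],[7,1],[7,2],[7,3],[8,2],[8,3],[11,2],[11,4],[12,2],[12,3],[13,2],[13,3],[14,2],[14,3],[15,2],[15,3],[16,2],[16,3],[19,5],[20,2],[21,1],[21,2],[21,3],[24,2],[25,2],[25,3],[27,2],[27,4],[28,2],[28,3],[29,2],[29,3],[32,2],[32,4],[33,2],[33,3],[37,2],[37,4],[38,2],[38,3],[40,5]]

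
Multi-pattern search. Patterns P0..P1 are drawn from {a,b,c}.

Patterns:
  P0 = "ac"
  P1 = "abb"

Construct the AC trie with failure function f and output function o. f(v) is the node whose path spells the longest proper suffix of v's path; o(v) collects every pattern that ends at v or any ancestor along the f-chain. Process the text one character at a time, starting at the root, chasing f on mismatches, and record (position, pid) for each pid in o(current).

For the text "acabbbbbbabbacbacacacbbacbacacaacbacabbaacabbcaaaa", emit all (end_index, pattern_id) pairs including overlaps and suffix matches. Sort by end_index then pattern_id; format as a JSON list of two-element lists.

Construct AC machine:
Trie (insert patterns):
  n0 'ε': a→1
  n1 'a': b→3 c→2
  n2 'ac': ·  [P0 ends]
  n3 'ab': b→4
  n4 'abb': ·  [P1 ends]

Failure links (BFS by depth):
  fail(1) 'a': from fail(0)=0 chase 'a': 0 ⇒ 0;  out=∅∪out(0)=∅
  fail(2) 'ac': from fail(1)=0 chase 'c': 0 ⇒ 0;  out={0}∪out(0)={0}
  fail(3) 'ab': from fail(1)=0 chase 'b': 0 ⇒ 0;  out=∅∪out(0)=∅
  fail(4) 'abb': from fail(3)=0 chase 'b': 0 ⇒ 0;  out={1}∪out(0)={1}

Text stream:
[0] read 'a'  n0⇒n1
[1] read 'c'  n1⇒n2  ** P0@[0:1]
[2] read 'a'  n2⇒n1 (fail-walked)
[3] read 'b'  n1⇒n3
[4] read 'b'  n3⇒n4  ** P1@[2:4]
[5] read 'b'  n4⇒n0 (fail-walked)
[6] read 'b'  n0⇒n0
[7] read 'b'  n0⇒n0
[8] read 'b'  n0⇒n0
[9] read 'a'  n0⇒n1
[10] read 'b'  n1⇒n3
[11] read 'b'  n3⇒n4  ** P1@[9:11]
[12] read 'a'  n4⇒n1 (fail-walked)
[13] read 'c'  n1⇒n2  ** P0@[12:13]
[14] read 'b'  n2⇒n0 (fail-walked)
[15] read 'a'  n0⇒n1
[16] read 'c'  n1⇒n2  ** P0@[15:16]
[17] read 'a'  n2⇒n1 (fail-walked)
[18] read 'c'  n1⇒n2  ** P0@[17:18]
[19] read 'a'  n2⇒n1 (fail-walked)
[20] read 'c'  n1⇒n2  ** P0@[19:20]
[21] read 'b'  n2⇒n0 (fail-walked)
[22] read 'b'  n0⇒n0
[23] read 'a'  n0⇒n1
[24] read 'c'  n1⇒n2  ** P0@[23:24]
[25] read 'b'  n2⇒n0 (fail-walked)
[26] read 'a'  n0⇒n1
[27] read 'c'  n1⇒n2  ** P0@[26:27]
[28] read 'a'  n2⇒n1 (fail-walked)
[29] read 'c'  n1⇒n2  ** P0@[28:29]
[30] read 'a'  n2⇒n1 (fail-walked)
[31] read 'a'  n1⇒n1 (fail-walked)
[32] read 'c'  n1⇒n2  ** P0@[31:32]
[33] read 'b'  n2⇒n0 (fail-walked)
[34] read 'a'  n0⇒n1
[35] read 'c'  n1⇒n2  ** P0@[34:35]
[36] read 'a'  n2⇒n1 (fail-walked)
[37] read 'b'  n1⇒n3
[38] read 'b'  n3⇒n4  ** P1@[36:38]
[39] read 'a'  n4⇒n1 (fail-walked)
[40] read 'a'  n1⇒n1 (fail-walked)
[41] read 'c'  n1⇒n2  ** P0@[40:41]
[42] read 'a'  n2⇒n1 (fail-walked)
[43] read 'b'  n1⇒n3
[44] read 'b'  n3⇒n4  ** P1@[42:44]
[45] read 'c'  n4⇒n0 (fail-walked)
[46] read 'a'  n0⇒n1
[47] read 'a'  n1⇒n1 (fail-walked)
[48] read 'a'  n1⇒n1 (fail-walked)
[49] read 'a'  n1⇒n1 (fail-walked)

Result: [[1,0],[4,1],[11,1],[13,0],[16,0],[18,0],[20,0],[24,0],[27,0],[29,0],[32,0],[35,0],[38,1],[41,0],[44,1]]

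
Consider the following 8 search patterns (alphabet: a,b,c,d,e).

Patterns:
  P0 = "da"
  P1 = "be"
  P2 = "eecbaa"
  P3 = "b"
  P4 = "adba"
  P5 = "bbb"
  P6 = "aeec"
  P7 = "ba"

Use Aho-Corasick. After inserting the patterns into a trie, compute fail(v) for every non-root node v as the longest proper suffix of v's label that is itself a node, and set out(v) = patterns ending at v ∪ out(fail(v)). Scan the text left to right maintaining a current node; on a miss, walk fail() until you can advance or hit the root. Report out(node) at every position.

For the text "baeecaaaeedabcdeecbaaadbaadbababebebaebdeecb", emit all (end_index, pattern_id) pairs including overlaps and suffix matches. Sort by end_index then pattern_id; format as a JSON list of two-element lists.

Build:
Trie nodes:
  n0 'ε': a→11 b→3 d→1 e→5
  n1 'd': a→2
  n2 'da': ·  [P0 ends]
  n3 'b': a→20 b→15 e→4  [P3 ends]
  n4 'be': ·  [P1 ends]
  n5 'e': e→6
  n6 'ee': c→7
  n7 'eec': b→8
  n8 'eecb': a→9
  n9 'eecba': a→10
  n10 'eecbaa': ·  [P2 ends]
  n11 'a': d→12 e→17
  n12 'ad': b→13
  n13 'adb': a→14
  n14 'adba': ·  [P4 ends]
  n15 'bb': b→16
  n16 'bbb': ·  [P5 ends]
  n17 'ae': e→18
  n18 'aee': c→19
  n19 'aeec': ·  [P6 ends]
  n20 'ba': ·  [P7 ends]

BFS fail/out derivation:
  fail(1) 'd': from fail(0)=0 chase 'd': 0 ⇒ 0;  out=∅∪out(0)=∅
  fail(3) 'b': from fail(0)=0 chase 'b': 0 ⇒ 0;  out={3}∪out(0)={3}
  fail(5) 'e': from fail(0)=0 chase 'e': 0 ⇒ 0;  out=∅∪out(0)=∅
  fail(11) 'a': from fail(0)=0 chase 'a': 0 ⇒ 0;  out=∅∪out(0)=∅
  fail(2) 'da': from fail(1)=0 chase 'a': 0 ⇒ 11;  out={0}∪out(11)={0}
  fail(4) 'be': from fail(3)=0 chase 'e': 0 ⇒ 5;  out={1}∪out(5)={1}
  fail(6) 'ee': from fail(5)=0 chase 'e': 0 ⇒ 5;  out=∅∪out(5)=∅
  fail(12) 'ad': from fail(11)=0 chase 'd': 0 ⇒ 1;  out=∅∪out(1)=∅
  fail(15) 'bb': from fail(3)=0 chase 'b': 0 ⇒ 3;  out=∅∪out(3)={3}
  fail(17) 'ae': from fail(11)=0 chase 'e': 0 ⇒ 5;  out=∅∪out(5)=∅
  fail(20) 'ba': from fail(3)=0 chase 'a': 0 ⇒ 11;  out={7}∪out(11)={7}
  fail(7) 'eec': from fail(6)=5 chase 'c': 5→0 ⇒ 0;  out=∅∪out(0)=∅
  fail(13) 'adb': from fail(12)=1 chase 'b': 1→0 ⇒ 3;  out=∅∪out(3)={3}
  fail(16) 'bbb': from fail(15)=3 chase 'b': 3 ⇒ 15;  out={5}∪out(15)={3,5}
  fail(18) 'aee': from fail(17)=5 chase 'e': 5 ⇒ 6;  out=∅∪out(6)=∅
  fail(8) 'eecb': from fail(7)=0 chase 'b': 0 ⇒ 3;  out=∅∪out(3)={3}
  fail(14) 'adba': from fail(13)=3 chase 'a': 3 ⇒ 20;  out={4}∪out(20)={4,7}
  fail(19) 'aeec': from fail(18)=6 chase 'c': 6 ⇒ 7;  out={6}∪out(7)={6}
  fail(9) 'eecba': from fail(8)=3 chase 'a': 3 ⇒ 20;  out=∅∪out(20)={7}
  fail(10) 'eecbaa': from fail(9)=20 chase 'a': 20→11→0 ⇒ 11;  out={2}∪out(11)={2}

Text stream:
i=0 'b': node 0→3  emit P3@[0:0]
i=1 'a': node 3→20  emit P7@[0:1]
i=2 'e': node 20→17 ·f
i=3 'e': node 17→18
i=4 'c': node 18→19  emit P6@[1:4]
i=5 'a': node 19→11 ·f
i=6 'a': node 11→11 ·f
i=7 'a': node 11→11 ·f
i=8 'e': node 11→17
i=9 'e': node 17→18
i=10 'd': node 18→1 ·f
i=11 'a': node 1→2  emit P0@[10:11]
i=12 'b': node 2→3 ·f  emit P3@[12:12]
i=13 'c': node 3→0 ·f
i=14 'd': node 0→1
i=15 'e': node 1→5 ·f
i=16 'e': node 5→6
i=17 'c': node 6→7
i=18 'b': node 7→8  emit P3@[18:18]
i=19 'a': node 8→9  emit P7@[18:19]
i=20 'a': node 9→10  emit P2@[15:20]
i=21 'a': node 10→11 ·f
i=22 'd': node 11→12
i=23 'b': node 12→13  emit P3@[23:23]
i=24 'a': node 13→14  emit P4@[21:24],P7@[23:24]
i=25 'a': node 14→11 ·f
i=26 'd': node 11→12
i=27 'b': node 12→13  emit P3@[27:27]
i=28 'a': node 13→14  emit P4@[25:28],P7@[27:28]
i=29 'b': node 14→3 ·f  emit P3@[29:29]
i=30 'a': node 3→20  emit P7@[29:30]
i=31 'b': node 20→3 ·f  emit P3@[31:31]
i=32 'e': node 3→4  emit P1@[31:32]
i=33 'b': node 4→3 ·f  emit P3@[33:33]
i=34 'e': node 3→4  emit P1@[33:34]
i=35 'b': node 4→3 ·f  emit P3@[35:35]
i=36 'a': node 3→20  emit P7@[35:36]
i=37 'e': node 20→17 ·f
i=38 'b': node 17→3 ·f  emit P3@[38:38]
i=39 'd': node 3→1 ·f
i=40 'e': node 1→5 ·f
i=41 'e': node 5→6
i=42 'c': node 6→7
i=43 'b': node 7→8  emit P3@[43:43]

Matches: [[0,3],[1,7],[4,6],[11,0],[12,3],[18,3],[19,7],[20,2],[23,3],[24,4],[24,7],[27,3],[28,4],[28,7],[29,3],[30,7],[31,3],[32,1],[33,3],[34,1],[35,3],[36,7],[38,3],[43,3]]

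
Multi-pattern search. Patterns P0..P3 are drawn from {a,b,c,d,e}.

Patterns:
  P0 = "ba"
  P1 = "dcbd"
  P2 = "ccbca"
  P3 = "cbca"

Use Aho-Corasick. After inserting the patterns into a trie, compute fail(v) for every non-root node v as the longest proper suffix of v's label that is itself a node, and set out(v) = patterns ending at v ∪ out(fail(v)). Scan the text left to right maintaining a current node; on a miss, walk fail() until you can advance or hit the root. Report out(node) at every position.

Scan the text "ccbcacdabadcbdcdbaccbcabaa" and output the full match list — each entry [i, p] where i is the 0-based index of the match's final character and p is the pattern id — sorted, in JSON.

Build automaton:
Trie nodes:
  0='ε' goto b→1 c→7 d→3
  1='b' goto a→2
  2='ba' goto ·  [P0 ends]
  3='d' goto c→4
  4='dc' goto b→5
  5='dcb' goto d→6
  6='dcbd' goto ·  [P1 ends]
  7='c' goto b→12 c→8
  8='cc' goto b→9
  9='ccb' goto c→10
  10='ccbc' goto a→11
  11='ccbca' goto ·  [P2 ends]
  12='cb' goto c→13
  13='cbc' goto a→14
  14='cbca' goto ·  [P3 ends]

BFS fail/out derivation:
  fail(1) 'b': from fail(0)=0 chase 'b': 0 ⇒ 0;  out=∅∪out(0)=∅
  fail(3) 'd': from fail(0)=0 chase 'd': 0 ⇒ 0;  out=∅∪out(0)=∅
  fail(7) 'c': from fail(0)=0 chase 'c': 0 ⇒ 0;  out=∅∪out(0)=∅
  fail(2) 'ba': from fail(1)=0 chase 'a': 0 ⇒ 0;  out={0}∪out(0)={0}
  fail(4) 'dc': from fail(3)=0 chase 'c': 0 ⇒ 7;  out=∅∪out(7)=∅
  fail(8) 'cc': from fail(7)=0 chase 'c': 0 ⇒ 7;  out=∅∪out(7)=∅
  fail(12) 'cb': from fail(7)=0 chase 'b': 0 ⇒ 1;  out=∅∪out(1)=∅
  fail(5) 'dcb': from fail(4)=7 chase 'b': 7 ⇒ 12;  out=∅∪out(12)=∅
  fail(9) 'ccb': from fail(8)=7 chase 'b': 7 ⇒ 12;  out=∅∪out(12)=∅
  fail(13) 'cbc': from fail(12)=1 chase 'c': 1→0 ⇒ 7;  out=∅∪out(7)=∅
  fail(6) 'dcbd': from fail(5)=12 chase 'd': 12→1→0 ⇒ 3;  out={1}∪out(3)={1}
  fail(10) 'ccbc': from fail(9)=12 chase 'c': 12 ⇒ 13;  out=∅∪out(13)=∅
  fail(14) 'cbca': from fail(13)=7 chase 'a': 7→0 ⇒ 0;  out={3}∪out(0)={3}
  fail(11) 'ccbca': from fail(10)=13 chase 'a': 13 ⇒ 14;  out={2}∪out(14)={2,3}

Run:
[0] read 'c'  n0⇒n7
[1] read 'c'  n7⇒n8
[2] read 'b'  n8⇒n9
[3] read 'c'  n9⇒n10
[4] read 'a'  n10⇒n11  ** P2@[0:4],P3@[1:4]
[5] read 'c'  n11⇒n7 (fail-walked)
[6] read 'd'  n7⇒n3 (fail-walked)
[7] read 'a'  n3⇒n0 (fail-walked)
[8] read 'b'  n0⇒n1
[9] read 'a'  n1⇒n2  ** P0@[8:9]
[10] read 'd'  n2⇒n3 (fail-walked)
[11] read 'c'  n3⇒n4
[12] read 'b'  n4⇒n5
[13] read 'd'  n5⇒n6  ** P1@[10:13]
[14] read 'c'  n6⇒n4 (fail-walked)
[15] read 'd'  n4⇒n3 (fail-walked)
[16] read 'b'  n3⇒n1 (fail-walked)
[17] read 'a'  n1⇒n2  ** P0@[16:17]
[18] read 'c'  n2⇒n7 (fail-walked)
[19] read 'c'  n7⇒n8
[20] read 'b'  n8⇒n9
[21] read 'c'  n9⇒n10
[22] read 'a'  n10⇒n11  ** P2@[18:22],P3@[19:22]
[23] read 'b'  n11⇒n1 (fail-walked)
[24] read 'a'  n1⇒n2  ** P0@[23:24]
[25] read 'a'  n2⇒n0 (fail-walked)

All matches (sorted): [[4,2],[4,3],[9,0],[13,1],[17,0],[22,2],[22,3],[24,0]]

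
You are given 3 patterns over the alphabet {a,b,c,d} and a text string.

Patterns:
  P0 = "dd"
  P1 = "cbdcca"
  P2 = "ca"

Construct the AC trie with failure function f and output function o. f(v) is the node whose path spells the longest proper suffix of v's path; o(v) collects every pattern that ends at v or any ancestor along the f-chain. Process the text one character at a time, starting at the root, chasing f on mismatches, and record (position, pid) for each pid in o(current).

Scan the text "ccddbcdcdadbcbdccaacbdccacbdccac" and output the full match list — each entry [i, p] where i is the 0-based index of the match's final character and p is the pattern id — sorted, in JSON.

Construct AC machine:
Trie (insert patterns):
  n0 'ε': c→3 d→1
  n1 'd': d→2
  n2 'dd': ·  ←P0
  n3 'c': a→9 b→4
  n4 'cb': d→5
  n5 'cbd': c→6
  n6 'cbdc': c→7
  n7 'cbdcc': a→8
  n8 'cbdcca': ·  ←P1
  n9 'ca': ·  ←P2

BFS fail/out derivation:
  n1('d'): parent n0 fail=0; on 'd' 0 → fail=0;  out ∅∪∅=∅
  n3('c'): parent n0 fail=0; on 'c' 0 → fail=0;  out ∅∪∅=∅
  n2('dd'): parent n1 fail=0; on 'd' 0 → fail=1;  out {0}∪∅={0}
  n4('cb'): parent n3 fail=0; on 'b' 0 → fail=0;  out ∅∪∅=∅
  n9('ca'): parent n3 fail=0; on 'a' 0 → fail=0;  out {2}∪∅={2}
  n5('cbd'): parent n4 fail=0; on 'd' 0 → fail=1;  out ∅∪∅=∅
  n6('cbdc'): parent n5 fail=1; on 'c' 1→0 → fail=3;  out ∅∪∅=∅
  n7('cbdcc'): parent n6 fail=3; on 'c' 3→0 → fail=3;  out ∅∪∅=∅
  n8('cbdcca'): parent n7 fail=3; on 'a' 3 → fail=9;  out {1}∪{2}={1,2}

Text stream:
pos 0 'c': at 3
pos 1 'c': at 3 (via fail)
pos 2 'd': at 1 (via fail)
pos 3 'd': at 2  ** P0@[2:3]
pos 4 'b': at 0 (via fail)
pos 5 'c': at 3
pos 6 'd': at 1 (via fail)
pos 7 'c': at 3 (via fail)
pos 8 'd': at 1 (via fail)
pos 9 'a': at 0 (via fail)
pos 10 'd': at 1
pos 11 'b': at 0 (via fail)
pos 12 'c': at 3
pos 13 'b': at 4
pos 14 'd': at 5
pos 15 'c': at 6
pos 16 'c': at 7
pos 17 'a': at 8  ** P1@[12:17],P2@[16:17]
pos 18 'a': at 0 (via fail)
pos 19 'c': at 3
pos 20 'b': at 4
pos 21 'd': at 5
pos 22 'c': at 6
pos 23 'c': at 7
pos 24 'a': at 8  ** P1@[19:24],P2@[23:24]
pos 25 'c': at 3 (via fail)
pos 26 'b': at 4
pos 27 'd': at 5
pos 28 'c': at 6
pos 29 'c': at 7
pos 30 'a': at 8  ** P1@[25:30],P2@[29:30]
pos 31 'c': at 3 (via fail)

Result: [[3,0],[17,1],[17,2],[24,1],[24,2],[30,1],[30,2]]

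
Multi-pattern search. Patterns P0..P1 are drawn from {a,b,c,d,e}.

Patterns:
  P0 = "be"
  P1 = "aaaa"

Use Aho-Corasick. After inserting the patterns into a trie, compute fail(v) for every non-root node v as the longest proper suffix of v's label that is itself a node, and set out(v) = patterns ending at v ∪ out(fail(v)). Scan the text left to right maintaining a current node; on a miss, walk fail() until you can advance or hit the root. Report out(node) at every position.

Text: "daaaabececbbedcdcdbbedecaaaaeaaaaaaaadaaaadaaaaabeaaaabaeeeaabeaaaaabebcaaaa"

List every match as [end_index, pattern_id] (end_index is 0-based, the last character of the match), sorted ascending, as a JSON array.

Build automaton:
Trie nodes:
  0='ε' goto a→3 b→1
  1='b' goto e→2
  2='be' goto ·  ←P0
  3='a' goto a→4
  4='aa' goto a→5
  5='aaa' goto a→6
  6='aaaa' goto ·  ←P1

BFS fail/out derivation:
  n1('b'): parent n0 fail=0; on 'b' 0 → fail=0;  out ∅∪∅=∅
  n3('a'): parent n0 fail=0; on 'a' 0 → fail=0;  out ∅∪∅=∅
  n2('be'): parent n1 fail=0; on 'e' 0 → fail=0;  out {0}∪∅={0}
  n4('aa'): parent n3 fail=0; on 'a' 0 → fail=3;  out ∅∪∅=∅
  n5('aaa'): parent n4 fail=3; on 'a' 3 → fail=4;  out ∅∪∅=∅
  n6('aaaa'): parent n5 fail=4; on 'a' 4 → fail=5;  out {1}∪∅={1}

Run:
[0] read 'd'  n0⇒n0
[1] read 'a'  n0⇒n3
[2] read 'a'  n3⇒n4
[3] read 'a'  n4⇒n5
[4] read 'a'  n5⇒n6  emit P1@[1:4]
[5] read 'b'  n6⇒n1 ·f
[6] read 'e'  n1⇒n2  emit P0@[5:6]
[7] read 'c'  n2⇒n0 ·f
[8] read 'e'  n0⇒n0
[9] read 'c'  n0⇒n0
[10] read 'b'  n0⇒n1
[11] read 'b'  n1⇒n1 ·f
[12] read 'e'  n1⇒n2  emit P0@[11:12]
[13] read 'd'  n2⇒n0 ·f
[14] read 'c'  n0⇒n0
[15] read 'd'  n0⇒n0
[16] read 'c'  n0⇒n0
[17] read 'd'  n0⇒n0
[18] read 'b'  n0⇒n1
[19] read 'b'  n1⇒n1 ·f
[20] read 'e'  n1⇒n2  emit P0@[19:20]
[21] read 'd'  n2⇒n0 ·f
[22] read 'e'  n0⇒n0
[23] read 'c'  n0⇒n0
[24] read 'a'  n0⇒n3
[25] read 'a'  n3⇒n4
[26] read 'a'  n4⇒n5
[27] read 'a'  n5⇒n6  emit P1@[24:27]
[28] read 'e'  n6⇒n0 ·f
[29] read 'a'  n0⇒n3
[30] read 'a'  n3⇒n4
[31] read 'a'  n4⇒n5
[32] read 'a'  n5⇒n6  emit P1@[29:32]
[33] read 'a'  n6⇒n6 ·f  emit P1@[30:33]
[34] read 'a'  n6⇒n6 ·f  emit P1@[31:34]
[35] read 'a'  n6⇒n6 ·f  emit P1@[32:35]
[36] read 'a'  n6⇒n6 ·f  emit P1@[33:36]
[37] read 'd'  n6⇒n0 ·f
[38] read 'a'  n0⇒n3
[39] read 'a'  n3⇒n4
[40] read 'a'  n4⇒n5
[41] read 'a'  n5⇒n6  emit P1@[38:41]
[42] read 'd'  n6⇒n0 ·f
[43] read 'a'  n0⇒n3
[44] read 'a'  n3⇒n4
[45] read 'a'  n4⇒n5
[46] read 'a'  n5⇒n6  emit P1@[43:46]
[47] read 'a'  n6⇒n6 ·f  emit P1@[44:47]
[48] read 'b'  n6⇒n1 ·f
[49] read 'e'  n1⇒n2  emit P0@[48:49]
[50] read 'a'  n2⇒n3 ·f
[51] read 'a'  n3⇒n4
[52] read 'a'  n4⇒n5
[53] read 'a'  n5⇒n6  emit P1@[50:53]
[54] read 'b'  n6⇒n1 ·f
[55] read 'a'  n1⇒n3 ·f
[56] read 'e'  n3⇒n0 ·f
[57] read 'e'  n0⇒n0
[58] read 'e'  n0⇒n0
[59] read 'a'  n0⇒n3
[60] read 'a'  n3⇒n4
[61] read 'b'  n4⇒n1 ·f
[62] read 'e'  n1⇒n2  emit P0@[61:62]
[63] read 'a'  n2⇒n3 ·f
[64] read 'a'  n3⇒n4
[65] read 'a'  n4⇒n5
[66] read 'a'  n5⇒n6  emit P1@[63:66]
[67] read 'a'  n6⇒n6 ·f  emit P1@[64:67]
[68] read 'b'  n6⇒n1 ·f
[69] read 'e'  n1⇒n2  emit P0@[68:69]
[70] read 'b'  n2⇒n1 ·f
[71] read 'c'  n1⇒n0 ·f
[72] read 'a'  n0⇒n3
[73] read 'a'  n3⇒n4
[74] read 'a'  n4⇒n5
[75] read 'a'  n5⇒n6  emit P1@[72:75]

All matches (sorted): [[4,1],[6,0],[12,0],[20,0],[27,1],[32,1],[33,1],[34,1],[35,1],[36,1],[41,1],[46,1],[47,1],[49,0],[53,1],[62,0],[66,1],[67,1],[69,0],[75,1]]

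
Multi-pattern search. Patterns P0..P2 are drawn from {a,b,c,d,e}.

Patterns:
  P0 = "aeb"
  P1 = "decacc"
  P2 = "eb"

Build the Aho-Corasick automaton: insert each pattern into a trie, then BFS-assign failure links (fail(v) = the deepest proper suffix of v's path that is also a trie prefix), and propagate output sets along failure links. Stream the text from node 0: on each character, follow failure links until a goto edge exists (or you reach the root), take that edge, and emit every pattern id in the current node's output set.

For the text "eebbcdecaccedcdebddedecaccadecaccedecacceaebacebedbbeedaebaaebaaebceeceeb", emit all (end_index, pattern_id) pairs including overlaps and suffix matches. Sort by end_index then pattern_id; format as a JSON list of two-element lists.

Build automaton:
Trie nodes:
  0='ε' goto a→1 d→4 e→10
  1='a' goto e→2
  2='ae' goto b→3
  3='aeb' goto ·  [P0 ends]
  4='d' goto e→5
  5='de' goto c→6
  6='dec' goto a→7
  7='deca' goto c→8
  8='decac' goto c→9
  9='decacc' goto ·  [P1 ends]
  10='e' goto b→11
  11='eb' goto ·  [P2 ends]

BFS fail/out derivation:
  fail(1) 'a': from fail(0)=0 chase 'a': 0 ⇒ 0;  out=∅∪out(0)=∅
  fail(4) 'd': from fail(0)=0 chase 'd': 0 ⇒ 0;  out=∅∪out(0)=∅
  fail(10) 'e': from fail(0)=0 chase 'e': 0 ⇒ 0;  out=∅∪out(0)=∅
  fail(2) 'ae': from fail(1)=0 chase 'e': 0 ⇒ 10;  out=∅∪out(10)=∅
  fail(5) 'de': from fail(4)=0 chase 'e': 0 ⇒ 10;  out=∅∪out(10)=∅
  fail(11) 'eb': from fail(10)=0 chase 'b': 0 ⇒ 0;  out={2}∪out(0)={2}
  fail(3) 'aeb': from fail(2)=10 chase 'b': 10 ⇒ 11;  out={0}∪out(11)={0,2}
  fail(6) 'dec': from fail(5)=10 chase 'c': 10→0 ⇒ 0;  out=∅∪out(0)=∅
  fail(7) 'deca': from fail(6)=0 chase 'a': 0 ⇒ 1;  out=∅∪out(1)=∅
  fail(8) 'decac': from fail(7)=1 chase 'c': 1→0 ⇒ 0;  out=∅∪out(0)=∅
  fail(9) 'decacc': from fail(8)=0 chase 'c': 0 ⇒ 0;  out={1}∪out(0)={1}

Run:
pos 0 'e': at 10
pos 1 'e': at 10 ·f
pos 2 'b': at 11  ** P2@[1:2]
pos 3 'b': at 0 ·f
pos 4 'c': at 0
pos 5 'd': at 4
pos 6 'e': at 5
pos 7 'c': at 6
pos 8 'a': at 7
pos 9 'c': at 8
pos 10 'c': at 9  ** P1@[5:10]
pos 11 'e': at 10 ·f
pos 12 'd': at 4 ·f
pos 13 'c': at 0 ·f
pos 14 'd': at 4
pos 15 'e': at 5
pos 16 'b': at 11 ·f  ** P2@[15:16]
pos 17 'd': at 4 ·f
pos 18 'd': at 4 ·f
pos 19 'e': at 5
pos 20 'd': at 4 ·f
pos 21 'e': at 5
pos 22 'c': at 6
pos 23 'a': at 7
pos 24 'c': at 8
pos 25 'c': at 9  ** P1@[20:25]
pos 26 'a': at 1 ·f
pos 27 'd': at 4 ·f
pos 28 'e': at 5
pos 29 'c': at 6
pos 30 'a': at 7
pos 31 'c': at 8
pos 32 'c': at 9  ** P1@[27:32]
pos 33 'e': at 10 ·f
pos 34 'd': at 4 ·f
pos 35 'e': at 5
pos 36 'c': at 6
pos 37 'a': at 7
pos 38 'c': at 8
pos 39 'c': at 9  ** P1@[34:39]
pos 40 'e': at 10 ·f
pos 41 'a': at 1 ·f
pos 42 'e': at 2
pos 43 'b': at 3  ** P0@[41:43],P2@[42:43]
pos 44 'a': at 1 ·f
pos 45 'c': at 0 ·f
pos 46 'e': at 10
pos 47 'b': at 11  ** P2@[46:47]
pos 48 'e': at 10 ·f
pos 49 'd': at 4 ·f
pos 50 'b': at 0 ·f
pos 51 'b': at 0
pos 52 'e': at 10
pos 53 'e': at 10 ·f
pos 54 'd': at 4 ·f
pos 55 'a': at 1 ·f
pos 56 'e': at 2
pos 57 'b': at 3  ** P0@[55:57],P2@[56:57]
pos 58 'a': at 1 ·f
pos 59 'a': at 1 ·f
pos 60 'e': at 2
pos 61 'b': at 3  ** P0@[59:61],P2@[60:61]
pos 62 'a': at 1 ·f
pos 63 'a': at 1 ·f
pos 64 'e': at 2
pos 65 'b': at 3  ** P0@[63:65],P2@[64:65]
pos 66 'c': at 0 ·f
pos 67 'e': at 10
pos 68 'e': at 10 ·f
pos 69 'c': at 0 ·f
pos 70 'e': at 10
pos 71 'e': at 10 ·f
pos 72 'b': at 11  ** P2@[71:72]

Matches: [[2,2],[10,1],[16,2],[25,1],[32,1],[39,1],[43,0],[43,2],[47,2],[57,0],[57,2],[61,0],[61,2],[65,0],[65,2],[72,2]]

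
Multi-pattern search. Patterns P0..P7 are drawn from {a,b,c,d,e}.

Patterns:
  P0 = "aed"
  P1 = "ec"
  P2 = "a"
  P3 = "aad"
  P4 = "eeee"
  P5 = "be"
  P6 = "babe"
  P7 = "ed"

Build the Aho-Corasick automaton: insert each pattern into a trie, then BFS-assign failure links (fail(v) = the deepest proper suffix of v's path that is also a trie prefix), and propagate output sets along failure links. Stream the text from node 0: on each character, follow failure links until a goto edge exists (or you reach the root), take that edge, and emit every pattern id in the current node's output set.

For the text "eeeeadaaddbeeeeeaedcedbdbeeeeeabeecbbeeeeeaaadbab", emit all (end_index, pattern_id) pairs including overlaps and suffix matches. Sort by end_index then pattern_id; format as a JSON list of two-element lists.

Construct AC machine:
Trie nodes:
  n0 'ε': a→1 b→11 e→4
  n1 'a': a→6 e→2  ←P2
  n2 'ae': d→3
  n3 'aed': ·  ←P0
  n4 'e': c→5 d→16 e→8
  n5 'ec': ·  ←P1
  n6 'aa': d→7
  n7 'aad': ·  ←P3
  n8 'ee': e→9
  n9 'eee': e→10
  n10 'eeee': ·  ←P4
  n11 'b': a→13 e→12
  n12 'be': ·  ←P5
  n13 'ba': b→14
  n14 'bab': e→15
  n15 'babe': ·  ←P6
  n16 'ed': ·  ←P7

BFS fail/out derivation:
  n1('a'): parent n0 fail=0; on 'a' 0 → fail=0;  out {2}∪∅={2}
  n4('e'): parent n0 fail=0; on 'e' 0 → fail=0;  out ∅∪∅=∅
  n11('b'): parent n0 fail=0; on 'b' 0 → fail=0;  out ∅∪∅=∅
  n2('ae'): parent n1 fail=0; on 'e' 0 → fail=4;  out ∅∪∅=∅
  n5('ec'): parent n4 fail=0; on 'c' 0 → fail=0;  out {1}∪∅={1}
  n6('aa'): parent n1 fail=0; on 'a' 0 → fail=1;  out ∅∪{2}={2}
  n8('ee'): parent n4 fail=0; on 'e' 0 → fail=4;  out ∅∪∅=∅
  n12('be'): parent n11 fail=0; on 'e' 0 → fail=4;  out {5}∪∅={5}
  n13('ba'): parent n11 fail=0; on 'a' 0 → fail=1;  out ∅∪{2}={2}
  n16('ed'): parent n4 fail=0; on 'd' 0 → fail=0;  out {7}∪∅={7}
  n3('aed'): parent n2 fail=4; on 'd' 4 → fail=16;  out {0}∪{7}={0,7}
  n7('aad'): parent n6 fail=1; on 'd' 1→0 → fail=0;  out {3}∪∅={3}
  n9('eee'): parent n8 fail=4; on 'e' 4 → fail=8;  out ∅∪∅=∅
  n14('bab'): parent n13 fail=1; on 'b' 1→0 → fail=11;  out ∅∪∅=∅
  n10('eeee'): parent n9 fail=8; on 'e' 8 → fail=9;  out {4}∪∅={4}
  n15('babe'): parent n14 fail=11; on 'e' 11 → fail=12;  out {6}∪{5}={5,6}

Text stream:
pos 0 'e': at 4
pos 1 'e': at 8
pos 2 'e': at 9
pos 3 'e': at 10  ** P4@[0:3]
pos 4 'a': at 1 (via fail)  ** P2@[4:4]
pos 5 'd': at 0 (via fail)
pos 6 'a': at 1  ** P2@[6:6]
pos 7 'a': at 6  ** P2@[7:7]
pos 8 'd': at 7  ** P3@[6:8]
pos 9 'd': at 0 (via fail)
pos 10 'b': at 11
pos 11 'e': at 12  ** P5@[10:11]
pos 12 'e': at 8 (via fail)
pos 13 'e': at 9
pos 14 'e': at 10  ** P4@[11:14]
pos 15 'e': at 10 (via fail)  ** P4@[12:15]
pos 16 'a': at 1 (via fail)  ** P2@[16:16]
pos 17 'e': at 2
pos 18 'd': at 3  ** P0@[16:18],P7@[17:18]
pos 19 'c': at 0 (via fail)
pos 20 'e': at 4
pos 21 'd': at 16  ** P7@[20:21]
pos 22 'b': at 11 (via fail)
pos 23 'd': at 0 (via fail)
pos 24 'b': at 11
pos 25 'e': at 12  ** P5@[24:25]
pos 26 'e': at 8 (via fail)
pos 27 'e': at 9
pos 28 'e': at 10  ** P4@[25:28]
pos 29 'e': at 10 (via fail)  ** P4@[26:29]
pos 30 'a': at 1 (via fail)  ** P2@[30:30]
pos 31 'b': at 11 (via fail)
pos 32 'e': at 12  ** P5@[31:32]
pos 33 'e': at 8 (via fail)
pos 34 'c': at 5 (via fail)  ** P1@[33:34]
pos 35 'b': at 11 (via fail)
pos 36 'b': at 11 (via fail)
pos 37 'e': at 12  ** P5@[36:37]
pos 38 'e': at 8 (via fail)
pos 39 'e': at 9
pos 40 'e': at 10  ** P4@[37:40]
pos 41 'e': at 10 (via fail)  ** P4@[38:41]
pos 42 'a': at 1 (via fail)  ** P2@[42:42]
pos 43 'a': at 6  ** P2@[43:43]
pos 44 'a': at 6 (via fail)  ** P2@[44:44]
pos 45 'd': at 7  ** P3@[43:45]
pos 46 'b': at 11 (via fail)
pos 47 'a': at 13  ** P2@[47:47]
pos 48 'b': at 14

All matches (sorted): [[3,4],[4,2],[6,2],[7,2],[8,3],[11,5],[14,4],[15,4],[16,2],[18,0],[18,7],[21,7],[25,5],[28,4],[29,4],[30,2],[32,5],[34,1],[37,5],[40,4],[41,4],[42,2],[43,2],[44,2],[45,3],[47,2]]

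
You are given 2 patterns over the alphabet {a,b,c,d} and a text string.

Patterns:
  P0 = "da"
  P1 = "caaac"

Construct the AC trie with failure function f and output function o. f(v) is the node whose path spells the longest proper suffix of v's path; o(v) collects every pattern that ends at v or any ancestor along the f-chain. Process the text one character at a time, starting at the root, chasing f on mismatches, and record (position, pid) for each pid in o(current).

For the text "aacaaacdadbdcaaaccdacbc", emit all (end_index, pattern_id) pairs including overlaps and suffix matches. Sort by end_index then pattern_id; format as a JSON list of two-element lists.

Construct AC machine:
Trie nodes:
  0='ε' goto c→3 d→1
  1='d' goto a→2
  2='da' goto ·  [P0 ends]
  3='c' goto a→4
  4='ca' goto a→5
  5='caa' goto a→6
  6='caaa' goto c→7
  7='caaac' goto ·  [P1 ends]

Failure links (BFS by depth):
  n1('d'): parent n0 fail=0; on 'd' 0 → fail=0;  out ∅∪∅=∅
  n3('c'): parent n0 fail=0; on 'c' 0 → fail=0;  out ∅∪∅=∅
  n2('da'): parent n1 fail=0; on 'a' 0 → fail=0;  out {0}∪∅={0}
  n4('ca'): parent n3 fail=0; on 'a' 0 → fail=0;  out ∅∪∅=∅
  n5('caa'): parent n4 fail=0; on 'a' 0 → fail=0;  out ∅∪∅=∅
  n6('caaa'): parent n5 fail=0; on 'a' 0 → fail=0;  out ∅∪∅=∅
  n7('caaac'): parent n6 fail=0; on 'c' 0 → fail=3;  out {1}∪∅={1}

Run:
i=0 'a': node 0→0
i=1 'a': node 0→0
i=2 'c': node 0→3
i=3 'a': node 3→4
i=4 'a': node 4→5
i=5 'a': node 5→6
i=6 'c': node 6→7  ** P1@[2:6]
i=7 'd': node 7→1 (via fail)
i=8 'a': node 1→2  ** P0@[7:8]
i=9 'd': node 2→1 (via fail)
i=10 'b': node 1→0 (via fail)
i=11 'd': node 0→1
i=12 'c': node 1→3 (via fail)
i=13 'a': node 3→4
i=14 'a': node 4→5
i=15 'a': node 5→6
i=16 'c': node 6→7  ** P1@[12:16]
i=17 'c': node 7→3 (via fail)
i=18 'd': node 3→1 (via fail)
i=19 'a': node 1→2  ** P0@[18:19]
i=20 'c': node 2→3 (via fail)
i=21 'b': node 3→0 (via fail)
i=22 'c': node 0→3

Matches: [[6,1],[8,0],[16,1],[19,0]]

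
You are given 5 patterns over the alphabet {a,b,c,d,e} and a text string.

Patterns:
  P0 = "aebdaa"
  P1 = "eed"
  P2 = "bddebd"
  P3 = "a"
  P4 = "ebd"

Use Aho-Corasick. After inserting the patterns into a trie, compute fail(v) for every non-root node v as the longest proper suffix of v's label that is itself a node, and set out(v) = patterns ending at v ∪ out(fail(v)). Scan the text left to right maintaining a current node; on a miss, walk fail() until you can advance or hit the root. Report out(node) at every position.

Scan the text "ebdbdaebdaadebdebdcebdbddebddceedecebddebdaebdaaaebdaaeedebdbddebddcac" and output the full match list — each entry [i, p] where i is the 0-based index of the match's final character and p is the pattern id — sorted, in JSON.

Construct AC machine:
Trie (insert patterns):
  0='ε' goto a→1 b→10 e→7
  1='a' goto e→2  ←P3
  2='ae' goto b→3
  3='aeb' goto d→4
  4='aebd' goto a→5
  5='aebda' goto a→6
  6='aebdaa' goto ·  ←P0
  7='e' goto b→16 e→8
  8='ee' goto d→9
  9='eed' goto ·  ←P1
  10='b' goto d→11
  11='bd' goto d→12
  12='bdd' goto e→13
  13='bdde' goto b→14
  14='bddeb' goto d→15
  15='bddebd' goto ·  ←P2
  16='eb' goto d→17
  17='ebd' goto ·  ←P4

Failure links (BFS by depth):
  fail(1) 'a': from fail(0)=0 chase 'a': 0 ⇒ 0;  out={3}∪out(0)={3}
  fail(7) 'e': from fail(0)=0 chase 'e': 0 ⇒ 0;  out=∅∪out(0)=∅
  fail(10) 'b': from fail(0)=0 chase 'b': 0 ⇒ 0;  out=∅∪out(0)=∅
  fail(2) 'ae': from fail(1)=0 chase 'e': 0 ⇒ 7;  out=∅∪out(7)=∅
  fail(8) 'ee': from fail(7)=0 chase 'e': 0 ⇒ 7;  out=∅∪out(7)=∅
  fail(11) 'bd': from fail(10)=0 chase 'd': 0 ⇒ 0;  out=∅∪out(0)=∅
  fail(16) 'eb': from fail(7)=0 chase 'b': 0 ⇒ 10;  out=∅∪out(10)=∅
  fail(3) 'aeb': from fail(2)=7 chase 'b': 7 ⇒ 16;  out=∅∪out(16)=∅
  fail(9) 'eed': from fail(8)=7 chase 'd': 7→0 ⇒ 0;  out={1}∪out(0)={1}
  fail(12) 'bdd': from fail(11)=0 chase 'd': 0 ⇒ 0;  out=∅∪out(0)=∅
  fail(17) 'ebd': from fail(16)=10 chase 'd': 10 ⇒ 11;  out={4}∪out(11)={4}
  fail(4) 'aebd': from fail(3)=16 chase 'd': 16 ⇒ 17;  out=∅∪out(17)={4}
  fail(13) 'bdde': from fail(12)=0 chase 'e': 0 ⇒ 7;  out=∅∪out(7)=∅
  fail(5) 'aebda': from fail(4)=17 chase 'a': 17→11→0 ⇒ 1;  out=∅∪out(1)={3}
  fail(14) 'bddeb': from fail(13)=7 chase 'b': 7 ⇒ 16;  out=∅∪out(16)=∅
  fail(6) 'aebdaa': from fail(5)=1 chase 'a': 1→0 ⇒ 1;  out={0}∪out(1)={0,3}
  fail(15) 'bddebd': from fail(14)=16 chase 'd': 16 ⇒ 17;  out={2}∪out(17)={2,4}

Text stream:
[0] read 'e'  n0⇒n7
[1] read 'b'  n7⇒n16
[2] read 'd'  n16⇒n17  → match P4@[0:2]
[3] read 'b'  n17⇒n10 (via fail)
[4] read 'd'  n10⇒n11
[5] read 'a'  n11⇒n1 (via fail)  → match P3@[5:5]
[6] read 'e'  n1⇒n2
[7] read 'b'  n2⇒n3
[8] read 'd'  n3⇒n4  → match P4@[6:8]
[9] read 'a'  n4⇒n5  → match P3@[9:9]
[10] read 'a'  n5⇒n6  → match P0@[5:10],P3@[10:10]
[11] read 'd'  n6⇒n0 (via fail)
[12] read 'e'  n0⇒n7
[13] read 'b'  n7⇒n16
[14] read 'd'  n16⇒n17  → match P4@[12:14]
[15] read 'e'  n17⇒n7 (via fail)
[16] read 'b'  n7⇒n16
[17] read 'd'  n16⇒n17  → match P4@[15:17]
[18] read 'c'  n17⇒n0 (via fail)
[19] read 'e'  n0⇒n7
[20] read 'b'  n7⇒n16
[21] read 'd'  n16⇒n17  → match P4@[19:21]
[22] read 'b'  n17⇒n10 (via fail)
[23] read 'd'  n10⇒n11
[24] read 'd'  n11⇒n12
[25] read 'e'  n12⇒n13
[26] read 'b'  n13⇒n14
[27] read 'd'  n14⇒n15  → match P2@[22:27],P4@[25:27]
[28] read 'd'  n15⇒n12 (via fail)
[29] read 'c'  n12⇒n0 (via fail)
[30] read 'e'  n0⇒n7
[31] read 'e'  n7⇒n8
[32] read 'd'  n8⇒n9  → match P1@[30:32]
[33] read 'e'  n9⇒n7 (via fail)
[34] read 'c'  n7⇒n0 (via fail)
[35] read 'e'  n0⇒n7
[36] read 'b'  n7⇒n16
[37] read 'd'  n16⇒n17  → match P4@[35:37]
[38] read 'd'  n17⇒n12 (via fail)
[39] read 'e'  n12⇒n13
[40] read 'b'  n13⇒n14
[41] read 'd'  n14⇒n15  → match P2@[36:41],P4@[39:41]
[42] read 'a'  n15⇒n1 (via fail)  → match P3@[42:42]
[43] read 'e'  n1⇒n2
[44] read 'b'  n2⇒n3
[45] read 'd'  n3⇒n4  → match P4@[43:45]
[46] read 'a'  n4⇒n5  → match P3@[46:46]
[47] read 'a'  n5⇒n6  → match P0@[42:47],P3@[47:47]
[48] read 'a'  n6⇒n1 (via fail)  → match P3@[48:48]
[49] read 'e'  n1⇒n2
[50] read 'b'  n2⇒n3
[51] read 'd'  n3⇒n4  → match P4@[49:51]
[52] read 'a'  n4⇒n5  → match P3@[52:52]
[53] read 'a'  n5⇒n6  → match P0@[48:53],P3@[53:53]
[54] read 'e'  n6⇒n2 (via fail)
[55] read 'e'  n2⇒n8 (via fail)
[56] read 'd'  n8⇒n9  → match P1@[54:56]
[57] read 'e'  n9⇒n7 (via fail)
[58] read 'b'  n7⇒n16
[59] read 'd'  n16⇒n17  → match P4@[57:59]
[60] read 'b'  n17⇒n10 (via fail)
[61] read 'd'  n10⇒n11
[62] read 'd'  n11⇒n12
[63] read 'e'  n12⇒n13
[64] read 'b'  n13⇒n14
[65] read 'd'  n14⇒n15  → match P2@[60:65],P4@[63:65]
[66] read 'd'  n15⇒n12 (via fail)
[67] read 'c'  n12⇒n0 (via fail)
[68] read 'a'  n0⇒n1  → match P3@[68:68]
[69] read 'c'  n1⇒n0 (via fail)

All matches (sorted): [[2,4],[5,3],[8,4],[9,3],[10,0],[10,3],[14,4],[17,4],[21,4],[27,2],[27,4],[32,1],[37,4],[41,2],[41,4],[42,3],[45,4],[46,3],[47,0],[47,3],[48,3],[51,4],[52,3],[53,0],[53,3],[56,1],[59,4],[65,2],[65,4],[68,3]]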